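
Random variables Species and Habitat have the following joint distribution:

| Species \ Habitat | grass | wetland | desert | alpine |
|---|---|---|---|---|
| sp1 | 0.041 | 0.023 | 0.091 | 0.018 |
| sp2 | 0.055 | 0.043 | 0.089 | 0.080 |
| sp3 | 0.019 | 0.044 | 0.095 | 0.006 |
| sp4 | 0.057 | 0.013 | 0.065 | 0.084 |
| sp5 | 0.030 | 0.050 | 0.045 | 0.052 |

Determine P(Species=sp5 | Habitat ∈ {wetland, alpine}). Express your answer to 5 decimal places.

P(Habitat=wetland) = 0.023 + 0.043 + 0.044 + 0.013 + 0.050 = 0.173.
P(Habitat=alpine) = 0.018 + 0.080 + 0.006 + 0.084 + 0.052 = 0.240.
P(Habitat ∈ {wetland, alpine}) = 0.173 + 0.240 = 0.413; P(Species=sp5, Habitat ∈ {wetland, alpine}) = 0.050 + 0.052 = 0.102.
P(Species=sp5 | Habitat ∈ {wetland, alpine}) = 0.102/0.413 = 0.24697.

0.24697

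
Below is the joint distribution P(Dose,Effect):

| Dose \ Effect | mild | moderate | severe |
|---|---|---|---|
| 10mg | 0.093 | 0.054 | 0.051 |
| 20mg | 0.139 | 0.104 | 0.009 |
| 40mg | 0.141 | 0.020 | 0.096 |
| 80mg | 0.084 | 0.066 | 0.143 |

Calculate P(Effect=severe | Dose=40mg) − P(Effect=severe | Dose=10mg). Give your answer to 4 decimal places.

0.1160

P(Dose=40mg) = 0.141 + 0.020 + 0.096 = 0.257; P(Effect=severe | Dose=40mg) = 0.096/0.257 = 0.37354.
P(Dose=10mg) = 0.093 + 0.054 + 0.051 = 0.198; P(Effect=severe | Dose=10mg) = 0.051/0.198 = 0.25758.
Difference = 0.1160.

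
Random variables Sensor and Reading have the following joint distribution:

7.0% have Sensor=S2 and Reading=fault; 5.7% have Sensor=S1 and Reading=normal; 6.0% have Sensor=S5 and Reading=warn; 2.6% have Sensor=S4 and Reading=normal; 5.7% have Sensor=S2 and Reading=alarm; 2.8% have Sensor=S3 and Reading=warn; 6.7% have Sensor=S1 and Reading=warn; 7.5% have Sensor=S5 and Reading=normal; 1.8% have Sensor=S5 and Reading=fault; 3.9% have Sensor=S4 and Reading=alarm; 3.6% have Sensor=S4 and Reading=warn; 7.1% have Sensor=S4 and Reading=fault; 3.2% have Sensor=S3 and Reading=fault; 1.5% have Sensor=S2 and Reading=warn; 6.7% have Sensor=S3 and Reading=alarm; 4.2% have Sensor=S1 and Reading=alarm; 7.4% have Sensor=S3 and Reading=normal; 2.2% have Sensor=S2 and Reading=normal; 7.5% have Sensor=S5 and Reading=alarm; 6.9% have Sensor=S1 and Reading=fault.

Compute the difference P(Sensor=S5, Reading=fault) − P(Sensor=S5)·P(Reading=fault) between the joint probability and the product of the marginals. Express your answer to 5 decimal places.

-0.04128

P(Sensor=S5) = 0.075 + 0.060 + 0.075 + 0.018 = 0.228.
P(Reading=fault) = 0.069 + 0.070 + 0.032 + 0.071 + 0.018 = 0.260.
P(Sensor=S5, Reading=fault) − P(Sensor=S5)P(Reading=fault) = 0.018 − 0.228×0.260 = -0.04128.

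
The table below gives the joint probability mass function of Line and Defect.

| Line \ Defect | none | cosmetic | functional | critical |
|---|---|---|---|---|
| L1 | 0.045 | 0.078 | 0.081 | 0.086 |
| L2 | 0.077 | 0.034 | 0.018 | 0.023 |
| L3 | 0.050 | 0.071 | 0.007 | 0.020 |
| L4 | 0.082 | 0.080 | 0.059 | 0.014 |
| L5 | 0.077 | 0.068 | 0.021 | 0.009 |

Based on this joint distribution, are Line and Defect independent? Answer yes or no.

P(Line=L1) = 0.290 and P(Defect=none) = 0.331, so their product is 0.09599, but P(Line=L1, Defect=none) = 0.045. Since these differ, Line and Defect are not independent.

no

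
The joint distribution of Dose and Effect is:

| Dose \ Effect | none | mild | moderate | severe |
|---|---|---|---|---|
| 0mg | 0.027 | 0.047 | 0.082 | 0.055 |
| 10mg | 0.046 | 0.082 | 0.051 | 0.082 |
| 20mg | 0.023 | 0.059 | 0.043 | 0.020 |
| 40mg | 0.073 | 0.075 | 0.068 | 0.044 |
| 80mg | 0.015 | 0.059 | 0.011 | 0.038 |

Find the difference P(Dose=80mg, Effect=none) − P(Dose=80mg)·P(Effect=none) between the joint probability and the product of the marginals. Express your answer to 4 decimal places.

P(Dose=80mg) = 0.015 + 0.059 + 0.011 + 0.038 = 0.123.
P(Effect=none) = 0.027 + 0.046 + 0.023 + 0.073 + 0.015 = 0.184.
P(Dose=80mg, Effect=none) − P(Dose=80mg)P(Effect=none) = 0.015 − 0.123×0.184 = -0.0076.

-0.0076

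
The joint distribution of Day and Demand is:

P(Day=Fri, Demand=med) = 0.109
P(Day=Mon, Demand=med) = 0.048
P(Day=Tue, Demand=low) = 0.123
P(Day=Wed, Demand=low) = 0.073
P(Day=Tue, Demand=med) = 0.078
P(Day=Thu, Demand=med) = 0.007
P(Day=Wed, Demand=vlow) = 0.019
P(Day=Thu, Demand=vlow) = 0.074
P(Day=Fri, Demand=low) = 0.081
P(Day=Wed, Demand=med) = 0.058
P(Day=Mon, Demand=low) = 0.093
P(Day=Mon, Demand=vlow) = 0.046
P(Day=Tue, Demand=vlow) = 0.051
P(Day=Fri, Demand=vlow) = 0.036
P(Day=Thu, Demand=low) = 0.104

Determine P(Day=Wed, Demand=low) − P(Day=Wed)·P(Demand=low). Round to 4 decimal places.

0.0019

P(Day=Wed) = 0.019 + 0.073 + 0.058 = 0.150.
P(Demand=low) = 0.093 + 0.123 + 0.073 + 0.104 + 0.081 = 0.474.
P(Day=Wed, Demand=low) − P(Day=Wed)P(Demand=low) = 0.073 − 0.150×0.474 = 0.0019.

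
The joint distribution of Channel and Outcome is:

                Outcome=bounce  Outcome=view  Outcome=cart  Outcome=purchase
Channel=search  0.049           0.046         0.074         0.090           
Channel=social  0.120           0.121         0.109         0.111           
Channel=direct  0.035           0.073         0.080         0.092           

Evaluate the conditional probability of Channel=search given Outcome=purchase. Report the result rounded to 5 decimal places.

0.30717

P(Outcome=purchase) = 0.090 + 0.111 + 0.092 = 0.293.
P(Channel=search | Outcome=purchase) = 0.090/0.293 = 0.30717.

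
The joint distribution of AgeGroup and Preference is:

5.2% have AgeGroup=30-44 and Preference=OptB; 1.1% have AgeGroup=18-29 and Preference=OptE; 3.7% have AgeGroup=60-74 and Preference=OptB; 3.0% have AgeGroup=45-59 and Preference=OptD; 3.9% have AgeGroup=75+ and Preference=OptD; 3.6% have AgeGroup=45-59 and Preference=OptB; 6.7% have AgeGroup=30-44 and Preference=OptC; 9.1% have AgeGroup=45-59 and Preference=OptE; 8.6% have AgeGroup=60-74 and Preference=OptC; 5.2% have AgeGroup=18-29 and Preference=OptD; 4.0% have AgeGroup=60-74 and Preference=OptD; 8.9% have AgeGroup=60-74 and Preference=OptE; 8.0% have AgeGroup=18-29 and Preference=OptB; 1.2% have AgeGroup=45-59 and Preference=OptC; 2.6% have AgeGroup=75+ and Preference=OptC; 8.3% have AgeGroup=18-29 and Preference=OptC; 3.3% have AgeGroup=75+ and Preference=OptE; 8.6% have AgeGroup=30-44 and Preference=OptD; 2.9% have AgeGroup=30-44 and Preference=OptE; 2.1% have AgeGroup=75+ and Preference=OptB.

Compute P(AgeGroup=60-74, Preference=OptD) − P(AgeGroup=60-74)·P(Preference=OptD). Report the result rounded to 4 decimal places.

P(AgeGroup=60-74) = 0.037 + 0.086 + 0.040 + 0.089 = 0.252.
P(Preference=OptD) = 0.052 + 0.086 + 0.030 + 0.040 + 0.039 = 0.247.
P(AgeGroup=60-74, Preference=OptD) − P(AgeGroup=60-74)P(Preference=OptD) = 0.040 − 0.252×0.247 = -0.0222.

-0.0222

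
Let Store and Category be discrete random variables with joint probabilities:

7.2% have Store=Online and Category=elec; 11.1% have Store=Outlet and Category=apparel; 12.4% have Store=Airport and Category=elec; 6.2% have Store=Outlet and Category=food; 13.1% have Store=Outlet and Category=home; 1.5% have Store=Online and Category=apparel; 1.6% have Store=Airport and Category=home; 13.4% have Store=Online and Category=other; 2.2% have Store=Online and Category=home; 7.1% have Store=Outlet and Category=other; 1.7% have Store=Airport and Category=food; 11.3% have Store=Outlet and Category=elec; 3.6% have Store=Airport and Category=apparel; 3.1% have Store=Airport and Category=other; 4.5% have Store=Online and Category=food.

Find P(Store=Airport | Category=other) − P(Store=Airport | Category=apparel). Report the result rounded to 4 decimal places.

-0.0909

P(Category=other) = 0.031 + 0.071 + 0.134 = 0.236; P(Store=Airport | Category=other) = 0.031/0.236 = 0.13136.
P(Category=apparel) = 0.036 + 0.111 + 0.015 = 0.162; P(Store=Airport | Category=apparel) = 0.036/0.162 = 0.22222.
Difference = -0.0909.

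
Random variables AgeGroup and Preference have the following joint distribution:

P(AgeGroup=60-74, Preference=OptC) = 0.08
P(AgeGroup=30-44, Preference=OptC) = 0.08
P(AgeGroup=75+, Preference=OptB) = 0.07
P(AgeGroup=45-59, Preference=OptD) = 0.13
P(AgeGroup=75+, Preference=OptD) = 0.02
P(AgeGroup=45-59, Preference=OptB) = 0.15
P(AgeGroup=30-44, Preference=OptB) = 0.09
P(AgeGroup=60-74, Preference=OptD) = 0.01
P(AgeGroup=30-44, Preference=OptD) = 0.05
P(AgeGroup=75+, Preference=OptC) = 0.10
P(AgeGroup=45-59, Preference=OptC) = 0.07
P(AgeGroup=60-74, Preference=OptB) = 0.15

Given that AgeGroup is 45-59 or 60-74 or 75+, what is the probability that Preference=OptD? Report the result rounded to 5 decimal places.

0.20513

P(AgeGroup=45-59) = 0.15 + 0.07 + 0.13 = 0.35.
P(AgeGroup=60-74) = 0.15 + 0.08 + 0.01 = 0.24.
P(AgeGroup=75+) = 0.07 + 0.10 + 0.02 = 0.19.
P(AgeGroup ∈ {45-59, 60-74, 75+}) = 0.35 + 0.24 + 0.19 = 0.78; P(Preference=OptD, AgeGroup ∈ {45-59, 60-74, 75+}) = 0.13 + 0.01 + 0.02 = 0.16.
P(Preference=OptD | AgeGroup ∈ {45-59, 60-74, 75+}) = 0.16/0.78 = 0.20513.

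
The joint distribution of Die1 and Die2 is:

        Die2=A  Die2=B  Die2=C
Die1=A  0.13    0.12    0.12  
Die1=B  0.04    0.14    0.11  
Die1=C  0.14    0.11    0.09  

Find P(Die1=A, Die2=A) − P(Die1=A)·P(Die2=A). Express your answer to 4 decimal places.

P(Die1=A) = 0.13 + 0.12 + 0.12 = 0.37.
P(Die2=A) = 0.13 + 0.04 + 0.14 = 0.31.
P(Die1=A, Die2=A) − P(Die1=A)P(Die2=A) = 0.13 − 0.37×0.31 = 0.0153.

0.0153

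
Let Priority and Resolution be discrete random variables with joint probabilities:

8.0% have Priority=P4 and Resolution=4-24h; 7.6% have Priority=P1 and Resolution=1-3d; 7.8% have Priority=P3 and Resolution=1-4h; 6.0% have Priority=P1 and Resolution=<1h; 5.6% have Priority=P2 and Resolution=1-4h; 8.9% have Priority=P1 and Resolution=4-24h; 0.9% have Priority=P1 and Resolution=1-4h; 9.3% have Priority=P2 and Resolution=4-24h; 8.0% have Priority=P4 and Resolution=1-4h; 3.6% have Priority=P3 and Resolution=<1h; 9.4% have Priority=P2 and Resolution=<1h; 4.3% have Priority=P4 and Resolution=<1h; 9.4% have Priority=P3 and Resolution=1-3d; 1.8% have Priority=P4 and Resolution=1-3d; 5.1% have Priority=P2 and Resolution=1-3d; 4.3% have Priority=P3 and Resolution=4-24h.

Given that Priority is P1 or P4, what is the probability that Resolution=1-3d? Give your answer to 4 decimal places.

0.2066

P(Priority=P1) = 0.060 + 0.009 + 0.089 + 0.076 = 0.234.
P(Priority=P4) = 0.043 + 0.080 + 0.080 + 0.018 = 0.221.
P(Priority ∈ {P1, P4}) = 0.234 + 0.221 = 0.455; P(Resolution=1-3d, Priority ∈ {P1, P4}) = 0.076 + 0.018 = 0.094.
P(Resolution=1-3d | Priority ∈ {P1, P4}) = 0.094/0.455 = 0.2066.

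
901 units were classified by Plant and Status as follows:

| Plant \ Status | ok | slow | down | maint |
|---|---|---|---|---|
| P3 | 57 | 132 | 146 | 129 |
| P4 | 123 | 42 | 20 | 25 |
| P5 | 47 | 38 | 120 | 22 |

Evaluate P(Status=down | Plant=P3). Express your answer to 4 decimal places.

0.3147

Total with Plant=P3: 57 + 132 + 146 + 129 = 464.
P(Status=down | Plant=P3) = 146/464 = 0.3147.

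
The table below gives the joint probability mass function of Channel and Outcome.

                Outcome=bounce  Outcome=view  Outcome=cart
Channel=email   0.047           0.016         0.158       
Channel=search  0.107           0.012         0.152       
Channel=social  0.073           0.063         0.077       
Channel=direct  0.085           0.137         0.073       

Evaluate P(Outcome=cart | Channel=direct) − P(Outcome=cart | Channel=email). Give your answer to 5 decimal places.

P(Channel=direct) = 0.085 + 0.137 + 0.073 = 0.295; P(Outcome=cart | Channel=direct) = 0.073/0.295 = 0.247458.
P(Channel=email) = 0.047 + 0.016 + 0.158 = 0.221; P(Outcome=cart | Channel=email) = 0.158/0.221 = 0.714932.
Difference = -0.46747.

-0.46747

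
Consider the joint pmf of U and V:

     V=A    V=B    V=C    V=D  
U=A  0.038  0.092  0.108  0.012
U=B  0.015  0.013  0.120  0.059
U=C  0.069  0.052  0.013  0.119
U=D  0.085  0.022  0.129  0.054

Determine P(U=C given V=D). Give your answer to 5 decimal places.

P(V=D) = 0.012 + 0.059 + 0.119 + 0.054 = 0.244.
P(U=C | V=D) = 0.119/0.244 = 0.48770.

0.48770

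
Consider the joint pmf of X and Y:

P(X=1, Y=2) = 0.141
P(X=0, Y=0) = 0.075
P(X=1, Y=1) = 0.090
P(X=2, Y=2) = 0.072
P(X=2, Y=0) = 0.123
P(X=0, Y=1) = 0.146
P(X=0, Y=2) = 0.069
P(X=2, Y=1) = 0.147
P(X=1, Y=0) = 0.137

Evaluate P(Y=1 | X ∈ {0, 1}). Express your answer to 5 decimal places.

0.35866

P(X=0) = 0.075 + 0.146 + 0.069 = 0.290.
P(X=1) = 0.137 + 0.090 + 0.141 = 0.368.
P(X ∈ {0, 1}) = 0.290 + 0.368 = 0.658; P(Y=1, X ∈ {0, 1}) = 0.146 + 0.090 = 0.236.
P(Y=1 | X ∈ {0, 1}) = 0.236/0.658 = 0.35866.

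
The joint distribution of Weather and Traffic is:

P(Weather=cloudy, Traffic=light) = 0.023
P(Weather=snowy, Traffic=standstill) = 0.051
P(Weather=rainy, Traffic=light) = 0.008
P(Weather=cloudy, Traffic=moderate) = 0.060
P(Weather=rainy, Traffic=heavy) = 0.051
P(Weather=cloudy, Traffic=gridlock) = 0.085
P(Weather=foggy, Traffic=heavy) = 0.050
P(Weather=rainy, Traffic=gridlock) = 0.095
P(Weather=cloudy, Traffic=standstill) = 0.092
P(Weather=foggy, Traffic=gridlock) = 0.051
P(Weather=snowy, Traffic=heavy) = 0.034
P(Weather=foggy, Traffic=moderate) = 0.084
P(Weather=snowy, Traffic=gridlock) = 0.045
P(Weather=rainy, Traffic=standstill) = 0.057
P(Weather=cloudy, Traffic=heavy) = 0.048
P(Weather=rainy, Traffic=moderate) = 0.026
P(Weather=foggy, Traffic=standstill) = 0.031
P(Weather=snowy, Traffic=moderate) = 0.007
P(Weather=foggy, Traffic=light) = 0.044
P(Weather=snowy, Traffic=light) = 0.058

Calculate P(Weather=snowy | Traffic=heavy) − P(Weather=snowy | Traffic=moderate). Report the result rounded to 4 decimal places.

P(Traffic=heavy) = 0.048 + 0.051 + 0.034 + 0.050 = 0.183; P(Weather=snowy | Traffic=heavy) = 0.034/0.183 = 0.18579.
P(Traffic=moderate) = 0.060 + 0.026 + 0.007 + 0.084 = 0.177; P(Weather=snowy | Traffic=moderate) = 0.007/0.177 = 0.03955.
Difference = 0.1462.

0.1462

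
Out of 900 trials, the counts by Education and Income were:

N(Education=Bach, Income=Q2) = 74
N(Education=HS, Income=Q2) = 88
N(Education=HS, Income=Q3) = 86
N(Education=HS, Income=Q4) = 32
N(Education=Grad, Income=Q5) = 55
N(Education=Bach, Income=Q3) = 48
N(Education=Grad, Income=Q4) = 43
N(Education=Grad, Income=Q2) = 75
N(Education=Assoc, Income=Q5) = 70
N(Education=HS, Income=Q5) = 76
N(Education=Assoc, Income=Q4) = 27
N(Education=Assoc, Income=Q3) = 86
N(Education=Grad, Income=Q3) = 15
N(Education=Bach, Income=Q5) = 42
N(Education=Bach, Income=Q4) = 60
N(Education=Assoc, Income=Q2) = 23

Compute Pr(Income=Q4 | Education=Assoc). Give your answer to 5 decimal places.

0.13107

Total with Education=Assoc: 23 + 86 + 27 + 70 = 206.
P(Income=Q4 | Education=Assoc) = 27/206 = 0.13107.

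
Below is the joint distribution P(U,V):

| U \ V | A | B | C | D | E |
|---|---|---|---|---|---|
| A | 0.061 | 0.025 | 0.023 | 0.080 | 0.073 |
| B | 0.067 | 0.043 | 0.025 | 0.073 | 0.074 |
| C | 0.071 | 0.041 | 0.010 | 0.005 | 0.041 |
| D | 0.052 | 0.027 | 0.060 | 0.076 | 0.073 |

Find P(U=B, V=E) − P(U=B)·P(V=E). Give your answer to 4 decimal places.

P(U=B) = 0.067 + 0.043 + 0.025 + 0.073 + 0.074 = 0.282.
P(V=E) = 0.073 + 0.074 + 0.041 + 0.073 = 0.261.
P(U=B, V=E) − P(U=B)P(V=E) = 0.074 − 0.282×0.261 = 0.0004.

0.0004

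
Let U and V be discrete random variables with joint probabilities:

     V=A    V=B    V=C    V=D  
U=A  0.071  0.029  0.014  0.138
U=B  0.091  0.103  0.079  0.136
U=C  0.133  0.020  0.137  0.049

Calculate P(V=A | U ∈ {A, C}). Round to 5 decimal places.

0.34518

P(U=A) = 0.071 + 0.029 + 0.014 + 0.138 = 0.252.
P(U=C) = 0.133 + 0.020 + 0.137 + 0.049 = 0.339.
P(U ∈ {A, C}) = 0.252 + 0.339 = 0.591; P(V=A, U ∈ {A, C}) = 0.071 + 0.133 = 0.204.
P(V=A | U ∈ {A, C}) = 0.204/0.591 = 0.34518.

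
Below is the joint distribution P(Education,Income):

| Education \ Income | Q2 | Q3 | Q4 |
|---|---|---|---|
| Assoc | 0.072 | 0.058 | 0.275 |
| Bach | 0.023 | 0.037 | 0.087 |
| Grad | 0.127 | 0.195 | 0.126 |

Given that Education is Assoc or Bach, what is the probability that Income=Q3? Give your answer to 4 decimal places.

P(Education=Assoc) = 0.072 + 0.058 + 0.275 = 0.405.
P(Education=Bach) = 0.023 + 0.037 + 0.087 = 0.147.
P(Education ∈ {Assoc, Bach}) = 0.405 + 0.147 = 0.552; P(Income=Q3, Education ∈ {Assoc, Bach}) = 0.058 + 0.037 = 0.095.
P(Income=Q3 | Education ∈ {Assoc, Bach}) = 0.095/0.552 = 0.1721.

0.1721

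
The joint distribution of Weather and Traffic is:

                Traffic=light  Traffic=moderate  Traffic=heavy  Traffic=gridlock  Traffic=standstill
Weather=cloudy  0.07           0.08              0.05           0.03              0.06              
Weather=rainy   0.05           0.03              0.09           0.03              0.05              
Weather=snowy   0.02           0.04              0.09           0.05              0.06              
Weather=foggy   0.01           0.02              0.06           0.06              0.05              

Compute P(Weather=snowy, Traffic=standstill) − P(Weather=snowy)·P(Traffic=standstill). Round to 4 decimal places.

0.0028

P(Weather=snowy) = 0.02 + 0.04 + 0.09 + 0.05 + 0.06 = 0.26.
P(Traffic=standstill) = 0.06 + 0.05 + 0.06 + 0.05 = 0.22.
P(Weather=snowy, Traffic=standstill) − P(Weather=snowy)P(Traffic=standstill) = 0.06 − 0.26×0.22 = 0.0028.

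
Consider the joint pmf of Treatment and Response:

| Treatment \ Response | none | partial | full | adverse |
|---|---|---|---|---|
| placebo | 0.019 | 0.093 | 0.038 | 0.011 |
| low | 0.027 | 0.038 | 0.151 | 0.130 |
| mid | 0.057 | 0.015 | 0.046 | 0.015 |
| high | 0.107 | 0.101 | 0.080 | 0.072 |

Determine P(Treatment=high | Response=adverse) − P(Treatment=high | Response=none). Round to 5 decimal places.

-0.19373

P(Response=adverse) = 0.011 + 0.130 + 0.015 + 0.072 = 0.228; P(Treatment=high | Response=adverse) = 0.072/0.228 = 0.315789.
P(Response=none) = 0.019 + 0.027 + 0.057 + 0.107 = 0.210; P(Treatment=high | Response=none) = 0.107/0.210 = 0.509524.
Difference = -0.19373.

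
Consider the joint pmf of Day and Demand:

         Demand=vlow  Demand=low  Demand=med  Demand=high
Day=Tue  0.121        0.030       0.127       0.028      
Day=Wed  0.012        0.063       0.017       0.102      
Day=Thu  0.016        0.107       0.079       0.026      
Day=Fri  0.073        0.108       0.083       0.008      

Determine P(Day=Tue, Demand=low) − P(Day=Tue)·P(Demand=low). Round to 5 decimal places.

-0.06425

P(Day=Tue) = 0.121 + 0.030 + 0.127 + 0.028 = 0.306.
P(Demand=low) = 0.030 + 0.063 + 0.107 + 0.108 = 0.308.
P(Day=Tue, Demand=low) − P(Day=Tue)P(Demand=low) = 0.030 − 0.306×0.308 = -0.06425.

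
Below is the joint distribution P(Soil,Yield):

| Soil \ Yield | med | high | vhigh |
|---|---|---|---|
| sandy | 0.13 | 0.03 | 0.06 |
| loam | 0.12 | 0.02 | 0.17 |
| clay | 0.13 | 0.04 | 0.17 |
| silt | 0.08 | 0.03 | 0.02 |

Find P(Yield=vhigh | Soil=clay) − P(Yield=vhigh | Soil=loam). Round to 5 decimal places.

P(Soil=clay) = 0.13 + 0.04 + 0.17 = 0.34; P(Yield=vhigh | Soil=clay) = 0.17/0.34 = 0.500000.
P(Soil=loam) = 0.12 + 0.02 + 0.17 = 0.31; P(Yield=vhigh | Soil=loam) = 0.17/0.31 = 0.548387.
Difference = -0.04839.

-0.04839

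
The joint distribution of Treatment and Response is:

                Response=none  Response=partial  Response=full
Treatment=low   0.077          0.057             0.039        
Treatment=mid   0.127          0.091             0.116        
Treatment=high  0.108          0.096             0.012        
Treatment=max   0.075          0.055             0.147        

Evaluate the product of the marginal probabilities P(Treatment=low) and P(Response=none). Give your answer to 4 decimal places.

P(Treatment=low) = 0.077 + 0.057 + 0.039 = 0.173.
P(Response=none) = 0.077 + 0.127 + 0.108 + 0.075 = 0.387.
Product: 0.173 × 0.387 = 0.0670.

0.0670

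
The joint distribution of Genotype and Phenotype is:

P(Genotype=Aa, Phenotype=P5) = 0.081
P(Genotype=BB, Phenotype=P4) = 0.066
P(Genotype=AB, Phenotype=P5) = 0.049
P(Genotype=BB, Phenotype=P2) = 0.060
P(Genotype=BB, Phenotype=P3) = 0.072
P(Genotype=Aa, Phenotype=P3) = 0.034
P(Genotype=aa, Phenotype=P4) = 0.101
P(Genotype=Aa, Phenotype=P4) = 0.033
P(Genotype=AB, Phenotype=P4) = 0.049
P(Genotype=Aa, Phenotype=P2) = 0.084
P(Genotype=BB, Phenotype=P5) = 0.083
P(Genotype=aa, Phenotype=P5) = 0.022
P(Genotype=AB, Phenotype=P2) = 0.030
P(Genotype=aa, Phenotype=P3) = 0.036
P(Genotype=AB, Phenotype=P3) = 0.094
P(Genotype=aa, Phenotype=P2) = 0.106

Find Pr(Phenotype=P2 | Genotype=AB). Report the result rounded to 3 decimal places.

0.135

P(Genotype=AB) = 0.030 + 0.094 + 0.049 + 0.049 = 0.222.
P(Phenotype=P2 | Genotype=AB) = 0.030/0.222 = 0.135.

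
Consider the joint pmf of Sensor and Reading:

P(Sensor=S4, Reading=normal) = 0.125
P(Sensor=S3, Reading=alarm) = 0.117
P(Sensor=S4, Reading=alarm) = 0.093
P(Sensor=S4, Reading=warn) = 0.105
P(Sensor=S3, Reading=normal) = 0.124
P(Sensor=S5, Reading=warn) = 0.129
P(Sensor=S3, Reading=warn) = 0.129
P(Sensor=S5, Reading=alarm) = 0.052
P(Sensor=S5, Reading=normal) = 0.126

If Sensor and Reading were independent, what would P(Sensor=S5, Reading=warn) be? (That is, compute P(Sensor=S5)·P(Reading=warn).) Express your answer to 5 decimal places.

0.11144

P(Sensor=S5) = 0.126 + 0.129 + 0.052 = 0.307.
P(Reading=warn) = 0.129 + 0.105 + 0.129 = 0.363.
Product: 0.307 × 0.363 = 0.11144.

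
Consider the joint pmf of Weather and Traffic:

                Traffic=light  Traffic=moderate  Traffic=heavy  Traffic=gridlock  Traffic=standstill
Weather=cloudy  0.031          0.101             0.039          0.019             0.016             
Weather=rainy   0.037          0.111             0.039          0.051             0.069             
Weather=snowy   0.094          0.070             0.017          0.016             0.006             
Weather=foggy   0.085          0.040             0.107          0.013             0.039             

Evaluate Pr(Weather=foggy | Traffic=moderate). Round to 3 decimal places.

P(Traffic=moderate) = 0.101 + 0.111 + 0.070 + 0.040 = 0.322.
P(Weather=foggy | Traffic=moderate) = 0.040/0.322 = 0.124.

0.124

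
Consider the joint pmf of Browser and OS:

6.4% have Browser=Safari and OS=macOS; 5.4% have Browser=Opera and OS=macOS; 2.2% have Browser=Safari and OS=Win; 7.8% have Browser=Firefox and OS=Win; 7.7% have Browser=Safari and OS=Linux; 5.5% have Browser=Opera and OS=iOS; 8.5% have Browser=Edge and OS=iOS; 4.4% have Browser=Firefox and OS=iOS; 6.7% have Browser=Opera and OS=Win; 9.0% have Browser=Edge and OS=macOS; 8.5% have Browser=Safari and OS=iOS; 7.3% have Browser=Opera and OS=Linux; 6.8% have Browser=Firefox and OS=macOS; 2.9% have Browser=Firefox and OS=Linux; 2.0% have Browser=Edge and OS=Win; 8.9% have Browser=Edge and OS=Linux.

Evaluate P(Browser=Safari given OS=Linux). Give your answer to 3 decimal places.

0.287

P(OS=Linux) = 0.029 + 0.077 + 0.089 + 0.073 = 0.268.
P(Browser=Safari | OS=Linux) = 0.077/0.268 = 0.287.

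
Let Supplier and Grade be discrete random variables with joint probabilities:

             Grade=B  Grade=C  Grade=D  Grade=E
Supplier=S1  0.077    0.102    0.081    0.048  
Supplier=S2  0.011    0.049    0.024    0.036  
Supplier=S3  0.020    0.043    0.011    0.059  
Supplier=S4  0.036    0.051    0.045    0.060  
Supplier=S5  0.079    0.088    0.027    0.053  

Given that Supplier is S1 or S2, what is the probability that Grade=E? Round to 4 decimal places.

P(Supplier=S1) = 0.077 + 0.102 + 0.081 + 0.048 = 0.308.
P(Supplier=S2) = 0.011 + 0.049 + 0.024 + 0.036 = 0.120.
P(Supplier ∈ {S1, S2}) = 0.308 + 0.120 = 0.428; P(Grade=E, Supplier ∈ {S1, S2}) = 0.048 + 0.036 = 0.084.
P(Grade=E | Supplier ∈ {S1, S2}) = 0.084/0.428 = 0.1963.

0.1963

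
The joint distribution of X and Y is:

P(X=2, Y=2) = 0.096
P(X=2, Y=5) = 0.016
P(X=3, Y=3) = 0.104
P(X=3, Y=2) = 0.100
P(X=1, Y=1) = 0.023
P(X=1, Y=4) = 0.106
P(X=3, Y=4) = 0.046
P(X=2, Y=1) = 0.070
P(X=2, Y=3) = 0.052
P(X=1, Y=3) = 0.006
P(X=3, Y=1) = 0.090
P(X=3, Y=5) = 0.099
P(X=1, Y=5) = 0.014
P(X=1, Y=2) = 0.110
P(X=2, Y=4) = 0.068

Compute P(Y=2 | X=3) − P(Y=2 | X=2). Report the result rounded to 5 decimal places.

-0.09009

P(X=3) = 0.090 + 0.100 + 0.104 + 0.046 + 0.099 = 0.439; P(Y=2 | X=3) = 0.100/0.439 = 0.227790.
P(X=2) = 0.070 + 0.096 + 0.052 + 0.068 + 0.016 = 0.302; P(Y=2 | X=2) = 0.096/0.302 = 0.317881.
Difference = -0.09009.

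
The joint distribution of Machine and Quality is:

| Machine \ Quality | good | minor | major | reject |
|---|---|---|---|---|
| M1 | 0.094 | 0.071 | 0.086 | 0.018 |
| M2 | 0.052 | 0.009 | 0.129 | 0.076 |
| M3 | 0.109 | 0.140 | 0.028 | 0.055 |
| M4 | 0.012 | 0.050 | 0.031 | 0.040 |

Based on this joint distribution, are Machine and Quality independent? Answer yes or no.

P(Machine=M3) = 0.332 and P(Quality=major) = 0.274, so their product is 0.09097, but P(Machine=M3, Quality=major) = 0.028. Since these differ, Machine and Quality are not independent.

no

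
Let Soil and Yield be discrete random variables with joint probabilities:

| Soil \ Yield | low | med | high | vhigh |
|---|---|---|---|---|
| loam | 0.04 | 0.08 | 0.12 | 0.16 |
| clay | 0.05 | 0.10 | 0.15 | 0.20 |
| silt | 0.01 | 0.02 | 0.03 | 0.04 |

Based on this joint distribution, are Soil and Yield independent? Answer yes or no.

yes

Every cell satisfies P(Soil,Yield) = P(Soil)·P(Yield). For instance P(Soil=silt) = 0.10, P(Yield=med) = 0.20, and 0.10×0.20 = 0.02 matches the joint entry. So Soil and Yield are independent.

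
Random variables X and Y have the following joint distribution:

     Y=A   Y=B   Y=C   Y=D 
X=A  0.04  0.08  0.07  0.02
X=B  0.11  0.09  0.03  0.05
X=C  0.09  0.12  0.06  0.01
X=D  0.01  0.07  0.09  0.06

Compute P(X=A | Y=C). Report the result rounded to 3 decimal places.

P(Y=C) = 0.07 + 0.03 + 0.06 + 0.09 = 0.25.
P(X=A | Y=C) = 0.07/0.25 = 0.280.

0.280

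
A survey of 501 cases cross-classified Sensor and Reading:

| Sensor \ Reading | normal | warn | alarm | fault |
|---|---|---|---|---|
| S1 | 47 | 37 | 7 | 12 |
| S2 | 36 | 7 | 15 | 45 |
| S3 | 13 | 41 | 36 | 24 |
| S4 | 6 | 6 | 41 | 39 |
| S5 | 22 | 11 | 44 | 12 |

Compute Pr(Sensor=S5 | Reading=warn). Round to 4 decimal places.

0.1078

Total with Reading=warn: 37 + 7 + 41 + 6 + 11 = 102.
P(Sensor=S5 | Reading=warn) = 11/102 = 0.1078.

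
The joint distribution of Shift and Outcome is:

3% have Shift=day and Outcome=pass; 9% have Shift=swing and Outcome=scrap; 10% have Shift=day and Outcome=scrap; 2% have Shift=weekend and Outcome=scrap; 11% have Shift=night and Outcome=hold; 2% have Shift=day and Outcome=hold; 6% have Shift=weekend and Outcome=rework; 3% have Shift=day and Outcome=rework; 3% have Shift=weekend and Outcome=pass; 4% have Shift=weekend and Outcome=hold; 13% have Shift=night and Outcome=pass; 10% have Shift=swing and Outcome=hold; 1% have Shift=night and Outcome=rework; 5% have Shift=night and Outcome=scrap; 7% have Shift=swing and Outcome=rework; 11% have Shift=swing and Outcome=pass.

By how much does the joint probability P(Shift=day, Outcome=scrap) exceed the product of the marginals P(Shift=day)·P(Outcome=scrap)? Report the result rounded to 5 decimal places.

P(Shift=day) = 0.03 + 0.03 + 0.10 + 0.02 = 0.18.
P(Outcome=scrap) = 0.10 + 0.09 + 0.05 + 0.02 = 0.26.
P(Shift=day, Outcome=scrap) − P(Shift=day)P(Outcome=scrap) = 0.10 − 0.18×0.26 = 0.05320.

0.05320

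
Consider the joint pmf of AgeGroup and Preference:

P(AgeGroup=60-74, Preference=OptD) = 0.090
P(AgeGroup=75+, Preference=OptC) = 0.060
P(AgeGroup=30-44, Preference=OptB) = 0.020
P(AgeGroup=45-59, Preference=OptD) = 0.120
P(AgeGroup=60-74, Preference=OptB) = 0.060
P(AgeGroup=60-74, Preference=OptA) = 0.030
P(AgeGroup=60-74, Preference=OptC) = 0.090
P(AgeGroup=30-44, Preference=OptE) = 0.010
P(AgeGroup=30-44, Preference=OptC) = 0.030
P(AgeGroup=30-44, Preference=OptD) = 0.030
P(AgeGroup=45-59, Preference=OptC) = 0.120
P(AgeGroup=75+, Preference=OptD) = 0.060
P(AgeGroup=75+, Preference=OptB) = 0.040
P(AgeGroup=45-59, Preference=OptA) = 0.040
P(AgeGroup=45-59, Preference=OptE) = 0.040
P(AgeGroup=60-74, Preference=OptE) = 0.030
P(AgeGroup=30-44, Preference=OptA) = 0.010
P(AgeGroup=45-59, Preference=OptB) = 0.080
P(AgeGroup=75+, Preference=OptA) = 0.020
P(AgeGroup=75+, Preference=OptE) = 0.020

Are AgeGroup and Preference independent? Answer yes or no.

yes

Every cell satisfies P(AgeGroup,Preference) = P(AgeGroup)·P(Preference). For instance P(AgeGroup=30-44) = 0.100, P(Preference=OptD) = 0.300, and 0.100×0.300 = 0.030 matches the joint entry. So AgeGroup and Preference are independent.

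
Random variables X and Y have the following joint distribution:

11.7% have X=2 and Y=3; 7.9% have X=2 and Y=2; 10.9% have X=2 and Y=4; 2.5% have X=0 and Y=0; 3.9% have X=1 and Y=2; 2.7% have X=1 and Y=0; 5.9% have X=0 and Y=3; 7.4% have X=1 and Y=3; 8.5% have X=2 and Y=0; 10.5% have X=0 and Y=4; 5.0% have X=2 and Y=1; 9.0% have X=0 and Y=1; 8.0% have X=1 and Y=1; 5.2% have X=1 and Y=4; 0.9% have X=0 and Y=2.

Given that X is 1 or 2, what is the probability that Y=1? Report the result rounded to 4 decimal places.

0.1826

P(X=1) = 0.027 + 0.080 + 0.039 + 0.074 + 0.052 = 0.272.
P(X=2) = 0.085 + 0.050 + 0.079 + 0.117 + 0.109 = 0.440.
P(X ∈ {1, 2}) = 0.272 + 0.440 = 0.712; P(Y=1, X ∈ {1, 2}) = 0.080 + 0.050 = 0.130.
P(Y=1 | X ∈ {1, 2}) = 0.130/0.712 = 0.1826.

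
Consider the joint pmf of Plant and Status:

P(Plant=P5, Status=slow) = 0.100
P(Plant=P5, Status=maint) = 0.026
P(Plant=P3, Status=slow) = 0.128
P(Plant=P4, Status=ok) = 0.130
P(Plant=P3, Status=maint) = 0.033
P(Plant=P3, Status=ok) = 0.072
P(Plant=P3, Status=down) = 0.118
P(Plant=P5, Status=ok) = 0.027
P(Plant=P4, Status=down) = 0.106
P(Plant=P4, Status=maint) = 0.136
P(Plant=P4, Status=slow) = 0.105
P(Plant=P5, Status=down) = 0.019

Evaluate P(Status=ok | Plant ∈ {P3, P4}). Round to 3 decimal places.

0.244

P(Plant=P3) = 0.072 + 0.128 + 0.118 + 0.033 = 0.351.
P(Plant=P4) = 0.130 + 0.105 + 0.106 + 0.136 = 0.477.
P(Plant ∈ {P3, P4}) = 0.351 + 0.477 = 0.828; P(Status=ok, Plant ∈ {P3, P4}) = 0.072 + 0.130 = 0.202.
P(Status=ok | Plant ∈ {P3, P4}) = 0.202/0.828 = 0.244.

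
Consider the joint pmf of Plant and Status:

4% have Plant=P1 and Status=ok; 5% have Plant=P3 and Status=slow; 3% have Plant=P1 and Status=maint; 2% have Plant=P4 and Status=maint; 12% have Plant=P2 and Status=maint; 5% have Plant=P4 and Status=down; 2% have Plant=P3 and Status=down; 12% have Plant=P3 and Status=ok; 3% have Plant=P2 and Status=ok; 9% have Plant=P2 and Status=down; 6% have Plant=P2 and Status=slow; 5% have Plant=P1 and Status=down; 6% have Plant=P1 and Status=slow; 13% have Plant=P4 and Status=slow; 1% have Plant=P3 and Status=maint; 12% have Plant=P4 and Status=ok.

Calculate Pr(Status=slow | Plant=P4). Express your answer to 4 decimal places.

P(Plant=P4) = 0.12 + 0.13 + 0.05 + 0.02 = 0.32.
P(Status=slow | Plant=P4) = 0.13/0.32 = 0.4063.

0.4063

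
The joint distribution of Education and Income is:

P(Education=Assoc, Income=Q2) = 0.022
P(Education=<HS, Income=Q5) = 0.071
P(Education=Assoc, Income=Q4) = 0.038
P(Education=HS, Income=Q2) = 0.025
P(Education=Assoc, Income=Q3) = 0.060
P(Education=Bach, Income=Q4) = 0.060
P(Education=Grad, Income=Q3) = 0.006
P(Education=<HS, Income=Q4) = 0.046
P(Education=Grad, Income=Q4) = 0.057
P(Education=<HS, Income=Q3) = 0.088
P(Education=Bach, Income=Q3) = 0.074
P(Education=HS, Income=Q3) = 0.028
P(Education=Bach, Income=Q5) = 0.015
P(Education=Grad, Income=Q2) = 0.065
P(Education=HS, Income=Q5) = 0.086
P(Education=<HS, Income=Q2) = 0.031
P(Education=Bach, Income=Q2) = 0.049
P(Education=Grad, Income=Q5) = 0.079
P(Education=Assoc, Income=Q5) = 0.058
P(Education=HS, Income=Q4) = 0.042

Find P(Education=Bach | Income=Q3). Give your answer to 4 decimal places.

P(Income=Q3) = 0.088 + 0.028 + 0.060 + 0.074 + 0.006 = 0.256.
P(Education=Bach | Income=Q3) = 0.074/0.256 = 0.2891.

0.2891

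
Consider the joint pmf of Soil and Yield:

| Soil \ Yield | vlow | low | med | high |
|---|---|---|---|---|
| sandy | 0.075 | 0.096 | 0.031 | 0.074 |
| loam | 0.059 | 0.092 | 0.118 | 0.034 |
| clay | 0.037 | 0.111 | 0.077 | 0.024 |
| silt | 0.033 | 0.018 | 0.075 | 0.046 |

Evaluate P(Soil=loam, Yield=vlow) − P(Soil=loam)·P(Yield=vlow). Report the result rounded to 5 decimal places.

P(Soil=loam) = 0.059 + 0.092 + 0.118 + 0.034 = 0.303.
P(Yield=vlow) = 0.075 + 0.059 + 0.037 + 0.033 = 0.204.
P(Soil=loam, Yield=vlow) − P(Soil=loam)P(Yield=vlow) = 0.059 − 0.303×0.204 = -0.00281.

-0.00281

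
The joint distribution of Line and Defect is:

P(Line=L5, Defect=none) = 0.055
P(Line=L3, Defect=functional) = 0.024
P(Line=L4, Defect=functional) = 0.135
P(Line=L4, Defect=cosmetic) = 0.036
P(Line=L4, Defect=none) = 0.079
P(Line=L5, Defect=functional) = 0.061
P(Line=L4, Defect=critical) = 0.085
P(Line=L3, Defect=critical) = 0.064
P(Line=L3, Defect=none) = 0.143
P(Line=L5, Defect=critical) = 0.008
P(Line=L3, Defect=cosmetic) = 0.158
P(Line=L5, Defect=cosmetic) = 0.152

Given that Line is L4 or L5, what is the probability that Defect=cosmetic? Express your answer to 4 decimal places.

P(Line=L4) = 0.079 + 0.036 + 0.135 + 0.085 = 0.335.
P(Line=L5) = 0.055 + 0.152 + 0.061 + 0.008 = 0.276.
P(Line ∈ {L4, L5}) = 0.335 + 0.276 = 0.611; P(Defect=cosmetic, Line ∈ {L4, L5}) = 0.036 + 0.152 = 0.188.
P(Defect=cosmetic | Line ∈ {L4, L5}) = 0.188/0.611 = 0.3077.

0.3077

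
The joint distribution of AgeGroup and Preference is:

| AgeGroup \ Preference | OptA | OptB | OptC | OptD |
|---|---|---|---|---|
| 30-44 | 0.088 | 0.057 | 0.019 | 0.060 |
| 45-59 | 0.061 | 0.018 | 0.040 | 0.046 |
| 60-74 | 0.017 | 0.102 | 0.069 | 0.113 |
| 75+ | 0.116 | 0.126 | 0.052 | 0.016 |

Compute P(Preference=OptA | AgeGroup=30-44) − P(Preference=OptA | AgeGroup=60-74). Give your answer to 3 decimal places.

0.336

P(AgeGroup=30-44) = 0.088 + 0.057 + 0.019 + 0.060 = 0.224; P(Preference=OptA | AgeGroup=30-44) = 0.088/0.224 = 0.3929.
P(AgeGroup=60-74) = 0.017 + 0.102 + 0.069 + 0.113 = 0.301; P(Preference=OptA | AgeGroup=60-74) = 0.017/0.301 = 0.0565.
Difference = 0.336.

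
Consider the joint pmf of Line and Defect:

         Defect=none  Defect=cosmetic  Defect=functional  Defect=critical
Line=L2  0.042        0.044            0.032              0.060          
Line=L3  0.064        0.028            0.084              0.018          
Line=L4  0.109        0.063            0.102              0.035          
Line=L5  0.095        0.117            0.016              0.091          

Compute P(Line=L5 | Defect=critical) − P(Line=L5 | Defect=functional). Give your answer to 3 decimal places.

0.378

P(Defect=critical) = 0.060 + 0.018 + 0.035 + 0.091 = 0.204; P(Line=L5 | Defect=critical) = 0.091/0.204 = 0.4461.
P(Defect=functional) = 0.032 + 0.084 + 0.102 + 0.016 = 0.234; P(Line=L5 | Defect=functional) = 0.016/0.234 = 0.0684.
Difference = 0.378.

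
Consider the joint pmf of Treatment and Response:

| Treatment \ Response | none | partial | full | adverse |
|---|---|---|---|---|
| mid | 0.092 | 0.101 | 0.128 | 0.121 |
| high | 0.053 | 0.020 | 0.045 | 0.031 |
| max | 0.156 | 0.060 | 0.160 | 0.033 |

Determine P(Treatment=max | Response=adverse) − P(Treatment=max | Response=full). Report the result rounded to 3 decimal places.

-0.302

P(Response=adverse) = 0.121 + 0.031 + 0.033 = 0.185; P(Treatment=max | Response=adverse) = 0.033/0.185 = 0.1784.
P(Response=full) = 0.128 + 0.045 + 0.160 = 0.333; P(Treatment=max | Response=full) = 0.160/0.333 = 0.4805.
Difference = -0.302.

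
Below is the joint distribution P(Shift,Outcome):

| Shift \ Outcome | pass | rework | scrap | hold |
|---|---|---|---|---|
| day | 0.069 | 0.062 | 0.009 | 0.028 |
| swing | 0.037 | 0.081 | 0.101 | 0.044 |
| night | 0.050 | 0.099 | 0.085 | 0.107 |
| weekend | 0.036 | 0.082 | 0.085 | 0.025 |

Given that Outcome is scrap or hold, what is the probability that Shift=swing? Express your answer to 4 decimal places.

0.2996

P(Outcome=scrap) = 0.009 + 0.101 + 0.085 + 0.085 = 0.280.
P(Outcome=hold) = 0.028 + 0.044 + 0.107 + 0.025 = 0.204.
P(Outcome ∈ {scrap, hold}) = 0.280 + 0.204 = 0.484; P(Shift=swing, Outcome ∈ {scrap, hold}) = 0.101 + 0.044 = 0.145.
P(Shift=swing | Outcome ∈ {scrap, hold}) = 0.145/0.484 = 0.2996.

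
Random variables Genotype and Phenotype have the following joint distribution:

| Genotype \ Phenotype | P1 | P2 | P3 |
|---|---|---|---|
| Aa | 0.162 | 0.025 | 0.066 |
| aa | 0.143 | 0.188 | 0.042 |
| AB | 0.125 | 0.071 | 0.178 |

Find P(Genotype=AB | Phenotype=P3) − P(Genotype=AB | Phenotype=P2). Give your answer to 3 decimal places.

0.372

P(Phenotype=P3) = 0.066 + 0.042 + 0.178 = 0.286; P(Genotype=AB | Phenotype=P3) = 0.178/0.286 = 0.6224.
P(Phenotype=P2) = 0.025 + 0.188 + 0.071 = 0.284; P(Genotype=AB | Phenotype=P2) = 0.071/0.284 = 0.2500.
Difference = 0.372.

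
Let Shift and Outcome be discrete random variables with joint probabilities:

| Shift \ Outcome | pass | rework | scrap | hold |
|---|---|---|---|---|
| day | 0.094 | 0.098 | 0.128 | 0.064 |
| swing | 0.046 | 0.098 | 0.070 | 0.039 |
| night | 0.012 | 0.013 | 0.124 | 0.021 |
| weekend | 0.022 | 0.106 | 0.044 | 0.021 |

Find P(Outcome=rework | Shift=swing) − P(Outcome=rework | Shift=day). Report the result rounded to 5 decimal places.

P(Shift=swing) = 0.046 + 0.098 + 0.070 + 0.039 = 0.253; P(Outcome=rework | Shift=swing) = 0.098/0.253 = 0.387352.
P(Shift=day) = 0.094 + 0.098 + 0.128 + 0.064 = 0.384; P(Outcome=rework | Shift=day) = 0.098/0.384 = 0.255208.
Difference = 0.13214.

0.13214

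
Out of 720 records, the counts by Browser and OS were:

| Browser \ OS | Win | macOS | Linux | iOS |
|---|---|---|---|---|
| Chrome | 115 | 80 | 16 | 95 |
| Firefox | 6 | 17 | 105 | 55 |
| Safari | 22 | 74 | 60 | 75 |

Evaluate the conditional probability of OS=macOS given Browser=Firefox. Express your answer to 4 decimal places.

0.0929

Total with Browser=Firefox: 6 + 17 + 105 + 55 = 183.
P(OS=macOS | Browser=Firefox) = 17/183 = 0.0929.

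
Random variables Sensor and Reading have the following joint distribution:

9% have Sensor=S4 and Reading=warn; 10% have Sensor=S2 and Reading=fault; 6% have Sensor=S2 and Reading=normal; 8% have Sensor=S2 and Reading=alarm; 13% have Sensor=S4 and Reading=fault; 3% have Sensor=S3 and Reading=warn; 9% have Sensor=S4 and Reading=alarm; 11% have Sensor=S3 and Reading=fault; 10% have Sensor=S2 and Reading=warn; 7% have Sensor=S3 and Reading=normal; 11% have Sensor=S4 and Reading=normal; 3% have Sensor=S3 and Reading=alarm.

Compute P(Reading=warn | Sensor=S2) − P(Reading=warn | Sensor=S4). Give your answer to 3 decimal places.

P(Sensor=S2) = 0.06 + 0.10 + 0.08 + 0.10 = 0.34; P(Reading=warn | Sensor=S2) = 0.10/0.34 = 0.2941.
P(Sensor=S4) = 0.11 + 0.09 + 0.09 + 0.13 = 0.42; P(Reading=warn | Sensor=S4) = 0.09/0.42 = 0.2143.
Difference = 0.080.

0.080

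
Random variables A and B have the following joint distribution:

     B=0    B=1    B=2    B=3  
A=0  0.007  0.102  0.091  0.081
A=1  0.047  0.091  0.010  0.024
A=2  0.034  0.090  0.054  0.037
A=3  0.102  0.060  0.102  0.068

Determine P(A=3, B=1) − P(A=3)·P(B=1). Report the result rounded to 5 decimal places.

-0.05388

P(A=3) = 0.102 + 0.060 + 0.102 + 0.068 = 0.332.
P(B=1) = 0.102 + 0.091 + 0.090 + 0.060 = 0.343.
P(A=3, B=1) − P(A=3)P(B=1) = 0.060 − 0.332×0.343 = -0.05388.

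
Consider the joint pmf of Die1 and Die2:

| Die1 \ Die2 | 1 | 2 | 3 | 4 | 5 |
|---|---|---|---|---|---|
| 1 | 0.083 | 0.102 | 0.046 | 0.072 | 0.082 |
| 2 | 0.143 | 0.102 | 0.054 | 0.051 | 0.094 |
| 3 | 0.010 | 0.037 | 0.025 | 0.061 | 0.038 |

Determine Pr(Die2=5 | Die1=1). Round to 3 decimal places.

P(Die1=1) = 0.083 + 0.102 + 0.046 + 0.072 + 0.082 = 0.385.
P(Die2=5 | Die1=1) = 0.082/0.385 = 0.213.

0.213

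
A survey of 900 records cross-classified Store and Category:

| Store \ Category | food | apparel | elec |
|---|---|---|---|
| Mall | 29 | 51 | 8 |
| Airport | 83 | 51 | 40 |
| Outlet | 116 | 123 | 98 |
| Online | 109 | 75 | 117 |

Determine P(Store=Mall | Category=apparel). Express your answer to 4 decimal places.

Total with Category=apparel: 51 + 51 + 123 + 75 = 300.
P(Store=Mall | Category=apparel) = 51/300 = 0.1700.

0.1700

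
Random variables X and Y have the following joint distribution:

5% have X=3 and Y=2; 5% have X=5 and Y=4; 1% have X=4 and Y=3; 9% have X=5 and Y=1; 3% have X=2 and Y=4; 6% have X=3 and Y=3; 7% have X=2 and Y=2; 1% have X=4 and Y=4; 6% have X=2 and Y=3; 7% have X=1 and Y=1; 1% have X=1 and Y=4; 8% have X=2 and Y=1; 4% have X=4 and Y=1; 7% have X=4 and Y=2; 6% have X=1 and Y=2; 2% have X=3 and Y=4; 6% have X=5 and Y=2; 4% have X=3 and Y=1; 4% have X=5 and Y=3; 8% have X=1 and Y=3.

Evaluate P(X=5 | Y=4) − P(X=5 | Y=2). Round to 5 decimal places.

P(Y=4) = 0.01 + 0.03 + 0.02 + 0.01 + 0.05 = 0.12; P(X=5 | Y=4) = 0.05/0.12 = 0.416667.
P(Y=2) = 0.06 + 0.07 + 0.05 + 0.07 + 0.06 = 0.31; P(X=5 | Y=2) = 0.06/0.31 = 0.193548.
Difference = 0.22312.

0.22312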